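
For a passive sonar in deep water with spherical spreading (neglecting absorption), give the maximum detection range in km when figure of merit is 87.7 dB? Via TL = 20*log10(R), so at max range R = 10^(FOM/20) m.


At max range FOM = TL, so 20*log10(R) = 87.7
R = 10^(87.7/20) = 24266.1 m = 24.27 km

24.27 km


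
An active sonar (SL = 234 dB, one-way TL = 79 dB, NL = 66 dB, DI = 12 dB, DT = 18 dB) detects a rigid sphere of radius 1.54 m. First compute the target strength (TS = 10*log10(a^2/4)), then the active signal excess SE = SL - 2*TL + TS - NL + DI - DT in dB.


Step 1: TS = 10*log10(1.54^2/4) = -2.27 dB
Step 2: SE = SL - 2*TL + TS - NL + DI - DT = 234 - 2*79 + (-2.27) - 66 + 12 - 18 = 1.73

1.73 dB


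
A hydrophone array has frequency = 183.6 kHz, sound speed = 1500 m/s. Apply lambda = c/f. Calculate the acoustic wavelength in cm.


lambda = c/f = 1500 / 183600 = 0.0082 m = 0.82 cm

0.82 cm


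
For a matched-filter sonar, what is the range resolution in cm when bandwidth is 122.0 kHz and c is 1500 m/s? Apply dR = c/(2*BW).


dR = c/(2*BW) = 1500 / (2 * 122.0e3) = 0.0061 m = 0.61 cm

0.61 cm


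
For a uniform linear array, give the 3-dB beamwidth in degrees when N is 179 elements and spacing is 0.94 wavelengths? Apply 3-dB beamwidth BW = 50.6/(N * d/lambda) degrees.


BW = 50.6 / (179 * 0.94) = 50.6 / 168.26 = 0.3

0.3 deg


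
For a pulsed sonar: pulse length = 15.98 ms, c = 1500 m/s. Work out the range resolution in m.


11.985 m


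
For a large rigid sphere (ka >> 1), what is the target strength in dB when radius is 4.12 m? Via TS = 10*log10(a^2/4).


TS = 10*log10(4.12^2 / 4) = 10*log10(4.2436) = 6.28

6.28 dB


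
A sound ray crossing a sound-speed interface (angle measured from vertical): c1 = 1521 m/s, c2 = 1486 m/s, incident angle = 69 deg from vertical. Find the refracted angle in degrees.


sin(theta2) = (c2/c1)*sin(theta1) = (1486/1521)*sin(69 deg) = 0.9121
theta2 = arcsin(0.9121) = 65.8

65.8 deg


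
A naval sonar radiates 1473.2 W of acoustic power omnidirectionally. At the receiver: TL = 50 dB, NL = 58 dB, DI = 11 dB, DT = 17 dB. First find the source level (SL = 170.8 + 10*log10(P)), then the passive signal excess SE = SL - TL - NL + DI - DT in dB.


Step 1: SL = 170.8 + 10*log10(1473.2) = 202.48 dB
Step 2: SE = SL - TL - NL + DI - DT = 202.48 - 50 - 58 + 11 - 17 = 88.48

88.48 dB


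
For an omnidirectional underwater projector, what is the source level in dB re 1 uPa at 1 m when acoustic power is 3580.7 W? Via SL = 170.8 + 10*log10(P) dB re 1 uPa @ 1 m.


206.34 dB


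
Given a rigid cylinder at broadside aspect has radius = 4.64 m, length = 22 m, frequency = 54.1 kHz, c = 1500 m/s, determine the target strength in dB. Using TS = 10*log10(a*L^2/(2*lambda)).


lambda = 1500/54100 = 0.02773 m
TS = 10*log10(4.64*22^2/(2*0.02773)) = 46.07

46.07 dB


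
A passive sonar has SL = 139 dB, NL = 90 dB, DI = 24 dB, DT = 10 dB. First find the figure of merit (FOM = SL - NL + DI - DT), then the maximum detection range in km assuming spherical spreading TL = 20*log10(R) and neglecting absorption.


Step 1: FOM = SL - NL + DI - DT = 139 - 90 + 24 - 10 = 63 dB
Step 2: at max range FOM = TL = 20*log10(R), so R = 10^(63/20) = 1412.54 m = 1.41 km

1.41 km


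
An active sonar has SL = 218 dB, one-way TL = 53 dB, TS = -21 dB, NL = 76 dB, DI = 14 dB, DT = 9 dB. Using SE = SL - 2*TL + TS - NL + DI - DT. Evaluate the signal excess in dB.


20 dB


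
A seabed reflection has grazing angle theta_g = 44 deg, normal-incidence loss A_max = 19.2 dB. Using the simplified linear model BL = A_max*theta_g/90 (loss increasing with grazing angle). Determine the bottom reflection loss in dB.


BL = A_max * theta_g / 90 = 19.2 * 44 / 90 = 9.39

9.39 dB


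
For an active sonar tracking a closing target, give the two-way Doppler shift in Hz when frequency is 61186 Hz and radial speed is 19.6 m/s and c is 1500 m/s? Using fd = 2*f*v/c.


fd = 2*f*v/c = 2 * 61186 * 19.6 / 1500 = 1598.99

1598.99 Hz


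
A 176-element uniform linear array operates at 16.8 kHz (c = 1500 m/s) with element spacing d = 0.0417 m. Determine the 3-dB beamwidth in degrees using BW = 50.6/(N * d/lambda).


0.62 deg


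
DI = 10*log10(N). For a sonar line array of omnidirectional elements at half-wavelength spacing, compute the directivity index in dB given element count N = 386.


DI = 10*log10(386) = 25.87

25.87 dB


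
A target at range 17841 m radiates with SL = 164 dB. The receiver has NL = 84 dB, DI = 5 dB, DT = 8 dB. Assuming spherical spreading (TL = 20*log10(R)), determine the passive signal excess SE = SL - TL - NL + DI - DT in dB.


Step 1: TL = 20*log10(17841) = 85.03 dB
Step 2: SE = 164 - 85.03 - 84 + 5 - 8 = -8.03

-8.03 dB


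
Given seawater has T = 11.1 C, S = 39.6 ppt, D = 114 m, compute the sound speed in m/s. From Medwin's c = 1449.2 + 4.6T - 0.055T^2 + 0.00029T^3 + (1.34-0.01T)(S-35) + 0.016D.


1501.36 m/s


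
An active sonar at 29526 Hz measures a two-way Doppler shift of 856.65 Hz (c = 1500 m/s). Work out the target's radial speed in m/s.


From fd = 2*f*v/c, v = c*fd/(2*f) = 1500 * 856.65 / (2*29526) = 21.76

21.76 m/s


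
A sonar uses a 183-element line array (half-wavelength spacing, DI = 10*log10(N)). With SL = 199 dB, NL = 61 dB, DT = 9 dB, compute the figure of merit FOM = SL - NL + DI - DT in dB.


Step 1: DI = 10*log10(183) = 22.62 dB
Step 2: FOM = SL - NL + DI - DT = 199 - 61 + 22.62 - 9 = 151.62

151.62 dB


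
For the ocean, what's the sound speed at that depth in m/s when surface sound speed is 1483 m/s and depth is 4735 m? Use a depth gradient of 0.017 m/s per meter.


1563.495 m/s


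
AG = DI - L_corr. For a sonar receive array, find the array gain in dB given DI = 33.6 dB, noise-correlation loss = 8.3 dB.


AG = DI - L_corr = 33.6 - 8.3 = 25.3

25.3 dB


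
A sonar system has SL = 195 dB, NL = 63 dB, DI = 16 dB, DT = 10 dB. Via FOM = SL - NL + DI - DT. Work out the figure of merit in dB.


FOM = SL - NL + DI - DT = 195 - 63 + 16 - 10 = 138

138 dB


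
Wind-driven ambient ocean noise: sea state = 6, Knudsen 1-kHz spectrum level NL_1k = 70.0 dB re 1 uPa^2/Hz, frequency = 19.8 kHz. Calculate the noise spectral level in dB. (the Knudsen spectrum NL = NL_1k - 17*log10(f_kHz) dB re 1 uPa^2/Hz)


47.96 dB


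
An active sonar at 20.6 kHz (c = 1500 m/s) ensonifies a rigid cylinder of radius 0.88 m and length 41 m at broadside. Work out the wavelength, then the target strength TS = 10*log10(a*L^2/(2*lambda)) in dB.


Step 1: lambda = c/f = 1500/20600 = 0.07282 m
Step 2: TS = 10*log10(a*L^2/(2*lambda)) = 10*log10(0.88*41^2/(2*0.07282)) = 40.07

40.07 dB


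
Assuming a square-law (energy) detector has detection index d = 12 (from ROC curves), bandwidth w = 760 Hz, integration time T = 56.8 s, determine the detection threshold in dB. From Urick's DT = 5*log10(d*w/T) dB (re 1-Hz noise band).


DT = 5*log10(d*w/T) = 5*log10(12 * 760 / 56.8) = 5*log10(160.56) = 11.03

11.03 dB


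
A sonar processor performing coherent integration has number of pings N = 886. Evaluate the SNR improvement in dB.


Gain = 10*log10(886) = 29.47

29.47 dB


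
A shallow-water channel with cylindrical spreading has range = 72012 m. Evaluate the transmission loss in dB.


TL = 10*log10(72012) = 48.57

48.57 dB


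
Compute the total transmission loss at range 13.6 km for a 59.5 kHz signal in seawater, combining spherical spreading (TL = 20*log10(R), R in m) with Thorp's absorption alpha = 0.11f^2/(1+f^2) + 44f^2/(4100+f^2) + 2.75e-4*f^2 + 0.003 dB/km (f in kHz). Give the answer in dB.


Step 1 (Thorp): alpha = 0.11*3540.25/(1+3540.25) + 44*3540.25/(4100+3540.25) + 2.75e-4*3540.25 + 0.003 = 21.4747 dB/km
Step 2: TL_spread = 20*log10(13600) = 82.67 dB
Step 3: TL_abs = alpha*R = 21.4747 * 13.6 = 292.06 dB
Step 4: TL_total = 82.67 + 292.06 = 374.73

374.73 dB


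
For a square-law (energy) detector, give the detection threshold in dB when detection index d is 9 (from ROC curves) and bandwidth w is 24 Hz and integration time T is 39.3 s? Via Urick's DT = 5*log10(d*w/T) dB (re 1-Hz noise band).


DT = 5*log10(d*w/T) = 5*log10(9 * 24 / 39.3) = 5*log10(5.5) = 3.7

3.7 dB


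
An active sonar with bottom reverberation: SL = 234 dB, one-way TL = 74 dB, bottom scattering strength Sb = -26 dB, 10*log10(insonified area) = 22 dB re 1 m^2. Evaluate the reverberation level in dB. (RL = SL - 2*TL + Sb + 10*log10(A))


82 dB


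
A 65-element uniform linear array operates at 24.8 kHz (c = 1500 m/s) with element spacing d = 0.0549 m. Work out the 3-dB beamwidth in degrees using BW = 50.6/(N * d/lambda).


Step 1: lambda = 1500/24800 = 0.06048 m
Step 2: d/lambda = 0.0549/0.06048 = 0.9077
Step 3: BW = 50.6/(N * d/lambda) = 50.6/(65 * 0.9077) = 0.86

0.86 deg


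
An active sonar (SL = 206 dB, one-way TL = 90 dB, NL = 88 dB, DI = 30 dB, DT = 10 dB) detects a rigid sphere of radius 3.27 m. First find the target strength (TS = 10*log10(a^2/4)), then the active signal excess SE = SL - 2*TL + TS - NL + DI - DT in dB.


Step 1: TS = 10*log10(3.27^2/4) = 4.27 dB
Step 2: SE = SL - 2*TL + TS - NL + DI - DT = 206 - 2*90 + (4.27) - 88 + 30 - 10 = -37.73

-37.73 dB


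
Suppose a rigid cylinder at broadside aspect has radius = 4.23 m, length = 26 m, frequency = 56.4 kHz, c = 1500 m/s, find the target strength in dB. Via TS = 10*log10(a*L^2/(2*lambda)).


lambda = 1500/56400 = 0.0266 m
TS = 10*log10(4.23*26^2/(2*0.0266)) = 47.3

47.3 dB


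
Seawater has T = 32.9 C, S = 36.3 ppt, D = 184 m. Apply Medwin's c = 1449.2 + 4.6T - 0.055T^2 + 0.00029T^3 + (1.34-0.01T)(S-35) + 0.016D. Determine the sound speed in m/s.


c = 1449.2 + 4.6*32.9 - 0.055*32.9^2 + 0.00029*32.9^3 + (1.34 - 0.01*32.9)*(36.3 - 35) + 0.016*184 = 1555.59

1555.59 m/s


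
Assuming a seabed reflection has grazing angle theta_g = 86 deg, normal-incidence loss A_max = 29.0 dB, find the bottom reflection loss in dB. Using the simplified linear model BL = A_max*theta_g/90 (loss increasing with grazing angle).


BL = A_max * theta_g / 90 = 29.0 * 86 / 90 = 27.71

27.71 dB


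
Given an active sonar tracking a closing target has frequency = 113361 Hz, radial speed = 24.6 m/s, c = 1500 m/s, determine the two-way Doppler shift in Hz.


fd = 2*f*v/c = 2 * 113361 * 24.6 / 1500 = 3718.24

3718.24 Hz


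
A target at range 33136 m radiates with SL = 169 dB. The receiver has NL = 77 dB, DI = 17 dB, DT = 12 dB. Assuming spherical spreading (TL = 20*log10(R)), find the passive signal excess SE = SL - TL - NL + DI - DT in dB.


6.59 dB


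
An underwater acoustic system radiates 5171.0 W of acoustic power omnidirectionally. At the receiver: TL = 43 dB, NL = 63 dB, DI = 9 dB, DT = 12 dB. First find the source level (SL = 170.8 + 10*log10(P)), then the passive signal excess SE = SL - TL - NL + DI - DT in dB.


Step 1: SL = 170.8 + 10*log10(5171.0) = 207.94 dB
Step 2: SE = SL - TL - NL + DI - DT = 207.94 - 43 - 63 + 9 - 12 = 98.94

98.94 dB


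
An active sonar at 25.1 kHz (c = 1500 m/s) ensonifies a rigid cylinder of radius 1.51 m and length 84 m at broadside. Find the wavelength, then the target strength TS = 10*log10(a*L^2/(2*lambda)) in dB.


Step 1: lambda = c/f = 1500/25100 = 0.05976 m
Step 2: TS = 10*log10(a*L^2/(2*lambda)) = 10*log10(1.51*84^2/(2*0.05976)) = 49.5

49.5 dB


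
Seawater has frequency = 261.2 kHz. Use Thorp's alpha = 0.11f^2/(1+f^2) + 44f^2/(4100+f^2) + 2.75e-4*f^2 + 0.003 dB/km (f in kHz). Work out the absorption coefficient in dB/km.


60.381 dB/km


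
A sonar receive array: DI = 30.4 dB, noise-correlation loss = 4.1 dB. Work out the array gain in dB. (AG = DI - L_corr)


AG = DI - L_corr = 30.4 - 4.1 = 26.3

26.3 dB


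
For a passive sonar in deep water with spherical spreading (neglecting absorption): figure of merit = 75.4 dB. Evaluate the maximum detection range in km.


At max range FOM = TL, so 20*log10(R) = 75.4
R = 10^(75.4/20) = 5888.44 m = 5.89 km

5.89 km


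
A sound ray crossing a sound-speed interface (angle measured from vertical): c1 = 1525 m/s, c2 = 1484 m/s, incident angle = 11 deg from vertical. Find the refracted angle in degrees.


10.7 deg


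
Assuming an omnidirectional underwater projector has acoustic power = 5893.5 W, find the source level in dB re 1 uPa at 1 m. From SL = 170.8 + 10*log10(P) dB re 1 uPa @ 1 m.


208.5 dB


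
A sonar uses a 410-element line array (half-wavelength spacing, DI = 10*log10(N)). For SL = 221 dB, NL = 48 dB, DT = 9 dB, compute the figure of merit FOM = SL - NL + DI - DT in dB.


190.13 dB


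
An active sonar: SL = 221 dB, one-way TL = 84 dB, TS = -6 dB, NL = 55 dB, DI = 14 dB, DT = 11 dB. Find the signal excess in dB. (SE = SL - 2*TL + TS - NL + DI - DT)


SE = SL - 2*TL + TS - NL + DI - DT = 221 - 2*84 + (-6) - 55 + 14 - 11 = -5

-5 dB


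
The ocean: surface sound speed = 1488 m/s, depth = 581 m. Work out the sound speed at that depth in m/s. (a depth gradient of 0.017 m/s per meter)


1497.877 m/s


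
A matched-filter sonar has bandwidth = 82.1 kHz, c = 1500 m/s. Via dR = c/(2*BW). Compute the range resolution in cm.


dR = c/(2*BW) = 1500 / (2 * 82.1e3) = 0.0091 m = 0.91 cm

0.91 cm


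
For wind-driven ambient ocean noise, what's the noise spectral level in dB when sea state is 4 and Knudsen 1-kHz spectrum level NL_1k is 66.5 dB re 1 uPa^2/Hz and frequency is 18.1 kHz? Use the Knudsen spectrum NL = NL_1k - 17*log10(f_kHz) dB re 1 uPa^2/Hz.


NL = NL_1k - 17*log10(f_kHz) = 66.5 - 17*log10(18.1) = 66.5 - (21.38) = 45.12

45.12 dB


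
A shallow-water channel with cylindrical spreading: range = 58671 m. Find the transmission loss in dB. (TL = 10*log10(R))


TL = 10*log10(58671) = 47.68

47.68 dB


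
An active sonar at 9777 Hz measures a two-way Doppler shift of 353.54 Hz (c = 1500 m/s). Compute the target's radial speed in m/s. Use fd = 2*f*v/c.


From fd = 2*f*v/c, v = c*fd/(2*f) = 1500 * 353.54 / (2*9777) = 27.12

27.12 m/s


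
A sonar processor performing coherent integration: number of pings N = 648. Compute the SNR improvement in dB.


Gain = 10*log10(648) = 28.12

28.12 dB


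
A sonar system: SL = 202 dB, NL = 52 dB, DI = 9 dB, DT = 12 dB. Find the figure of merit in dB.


FOM = SL - NL + DI - DT = 202 - 52 + 9 - 12 = 147

147 dB


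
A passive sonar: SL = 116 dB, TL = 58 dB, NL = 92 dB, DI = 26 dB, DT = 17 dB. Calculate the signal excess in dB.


-25 dB


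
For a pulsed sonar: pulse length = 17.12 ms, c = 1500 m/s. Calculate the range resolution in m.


dR = c*tau/2 = 1500 * 17.12e-3 / 2 = 12.84

12.84 m


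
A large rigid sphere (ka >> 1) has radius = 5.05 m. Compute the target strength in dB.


TS = 10*log10(5.05^2 / 4) = 10*log10(6.375625) = 8.05

8.05 dB


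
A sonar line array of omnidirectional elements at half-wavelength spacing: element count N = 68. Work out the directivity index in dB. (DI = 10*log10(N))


18.33 dB


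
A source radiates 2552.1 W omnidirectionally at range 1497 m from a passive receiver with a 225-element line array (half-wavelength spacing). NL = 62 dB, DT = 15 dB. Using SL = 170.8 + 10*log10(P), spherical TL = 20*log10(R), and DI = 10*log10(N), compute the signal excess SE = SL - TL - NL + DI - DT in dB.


Step 1: SL = 170.8 + 10*log10(2552.1) = 204.87 dB
Step 2: TL = 20*log10(1497) = 63.5 dB
Step 3: DI = 10*log10(225) = 23.52 dB
Step 4: SE = SL - TL - NL + DI - DT = 204.87 - 63.5 - 62 + 23.52 - 15 = 87.89

87.89 dB


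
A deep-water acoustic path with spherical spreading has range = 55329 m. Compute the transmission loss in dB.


94.86 dB


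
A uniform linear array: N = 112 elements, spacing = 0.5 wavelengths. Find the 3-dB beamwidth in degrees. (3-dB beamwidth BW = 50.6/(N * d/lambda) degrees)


BW = 50.6 / (112 * 0.5) = 50.6 / 56.0 = 0.9

0.9 deg


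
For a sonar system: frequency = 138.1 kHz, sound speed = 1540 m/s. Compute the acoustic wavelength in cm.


lambda = c/f = 1540 / 138100 = 0.0112 m = 1.12 cm

1.12 cm


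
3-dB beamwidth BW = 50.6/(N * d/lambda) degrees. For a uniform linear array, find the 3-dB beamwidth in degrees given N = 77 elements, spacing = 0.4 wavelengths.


BW = 50.6 / (77 * 0.4) = 50.6 / 30.8 = 1.64

1.64 deg


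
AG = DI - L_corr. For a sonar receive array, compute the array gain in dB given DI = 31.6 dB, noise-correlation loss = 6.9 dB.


AG = DI - L_corr = 31.6 - 6.9 = 24.7

24.7 dB


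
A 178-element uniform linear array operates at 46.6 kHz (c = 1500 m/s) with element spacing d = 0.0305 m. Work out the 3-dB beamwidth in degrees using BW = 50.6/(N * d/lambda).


Step 1: lambda = 1500/46600 = 0.03219 m
Step 2: d/lambda = 0.0305/0.03219 = 0.9475
Step 3: BW = 50.6/(N * d/lambda) = 50.6/(178 * 0.9475) = 0.3

0.3 deg


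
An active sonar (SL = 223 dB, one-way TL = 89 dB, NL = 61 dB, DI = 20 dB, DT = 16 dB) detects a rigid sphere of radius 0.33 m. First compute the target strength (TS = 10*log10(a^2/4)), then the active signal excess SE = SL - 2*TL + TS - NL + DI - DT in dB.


Step 1: TS = 10*log10(0.33^2/4) = -15.65 dB
Step 2: SE = SL - 2*TL + TS - NL + DI - DT = 223 - 2*89 + (-15.65) - 61 + 20 - 16 = -27.65

-27.65 dB


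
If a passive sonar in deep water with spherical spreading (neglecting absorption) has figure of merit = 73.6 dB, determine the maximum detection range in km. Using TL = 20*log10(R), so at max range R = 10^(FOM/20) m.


4.79 km


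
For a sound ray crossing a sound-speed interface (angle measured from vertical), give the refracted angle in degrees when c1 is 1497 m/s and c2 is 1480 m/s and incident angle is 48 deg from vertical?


47.28 deg


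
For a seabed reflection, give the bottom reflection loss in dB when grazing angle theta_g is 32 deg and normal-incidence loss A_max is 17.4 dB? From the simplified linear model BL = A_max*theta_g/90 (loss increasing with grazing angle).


6.19 dB


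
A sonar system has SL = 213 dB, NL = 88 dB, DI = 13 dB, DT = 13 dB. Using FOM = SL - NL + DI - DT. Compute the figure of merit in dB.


FOM = SL - NL + DI - DT = 213 - 88 + 13 - 13 = 125

125 dB


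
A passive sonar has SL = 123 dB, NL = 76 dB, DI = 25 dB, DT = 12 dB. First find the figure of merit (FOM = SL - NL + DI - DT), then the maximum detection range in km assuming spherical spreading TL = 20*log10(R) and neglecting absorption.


Step 1: FOM = SL - NL + DI - DT = 123 - 76 + 25 - 12 = 60 dB
Step 2: at max range FOM = TL = 20*log10(R), so R = 10^(60/20) = 1000.0 m = 1.0 km

1.0 km


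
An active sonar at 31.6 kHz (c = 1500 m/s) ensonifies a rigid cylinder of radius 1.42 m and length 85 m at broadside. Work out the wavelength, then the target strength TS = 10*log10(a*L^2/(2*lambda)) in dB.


Step 1: lambda = c/f = 1500/31600 = 0.04747 m
Step 2: TS = 10*log10(a*L^2/(2*lambda)) = 10*log10(1.42*85^2/(2*0.04747)) = 50.34

50.34 dB


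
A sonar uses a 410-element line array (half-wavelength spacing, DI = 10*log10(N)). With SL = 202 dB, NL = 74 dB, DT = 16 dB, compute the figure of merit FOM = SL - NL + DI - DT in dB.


Step 1: DI = 10*log10(410) = 26.13 dB
Step 2: FOM = SL - NL + DI - DT = 202 - 74 + 26.13 - 16 = 138.13

138.13 dB


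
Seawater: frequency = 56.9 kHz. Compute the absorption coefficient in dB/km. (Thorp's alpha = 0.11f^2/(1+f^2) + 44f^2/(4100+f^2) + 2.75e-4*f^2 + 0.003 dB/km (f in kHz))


f^2 = 3237.61
alpha = 0.11*3237.61/(1+3237.61) + 44*3237.61/(4100+3237.61) + 2.75e-4*3237.61 + 0.003 = 20.418

20.418 dB/km


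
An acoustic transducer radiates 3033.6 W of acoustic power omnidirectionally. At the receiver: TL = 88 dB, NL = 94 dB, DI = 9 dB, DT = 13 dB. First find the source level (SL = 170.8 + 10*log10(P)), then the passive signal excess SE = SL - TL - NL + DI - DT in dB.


Step 1: SL = 170.8 + 10*log10(3033.6) = 205.62 dB
Step 2: SE = SL - TL - NL + DI - DT = 205.62 - 88 - 94 + 9 - 13 = 19.62

19.62 dB


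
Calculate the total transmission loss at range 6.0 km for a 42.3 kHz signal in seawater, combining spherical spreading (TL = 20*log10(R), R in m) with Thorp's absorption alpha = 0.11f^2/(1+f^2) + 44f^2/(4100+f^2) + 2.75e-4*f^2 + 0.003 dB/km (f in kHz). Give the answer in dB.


159.4 dB


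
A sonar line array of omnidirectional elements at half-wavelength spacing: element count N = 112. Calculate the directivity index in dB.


DI = 10*log10(112) = 20.49

20.49 dB


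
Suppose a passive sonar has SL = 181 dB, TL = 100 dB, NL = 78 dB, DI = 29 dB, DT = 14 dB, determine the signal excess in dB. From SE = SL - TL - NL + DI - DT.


SE = SL - TL - NL + DI - DT = 181 - 100 - 78 + 29 - 14 = 18

18 dB


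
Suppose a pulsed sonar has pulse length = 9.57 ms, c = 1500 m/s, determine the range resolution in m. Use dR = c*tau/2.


dR = c*tau/2 = 1500 * 9.57e-3 / 2 = 7.1775

7.1775 m


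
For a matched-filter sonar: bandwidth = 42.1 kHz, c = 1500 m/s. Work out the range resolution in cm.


dR = c/(2*BW) = 1500 / (2 * 42.1e3) = 0.0178 m = 1.78 cm

1.78 cm


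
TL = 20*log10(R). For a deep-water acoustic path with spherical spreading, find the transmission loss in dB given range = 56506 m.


TL = 20*log10(56506) = 95.04

95.04 dB


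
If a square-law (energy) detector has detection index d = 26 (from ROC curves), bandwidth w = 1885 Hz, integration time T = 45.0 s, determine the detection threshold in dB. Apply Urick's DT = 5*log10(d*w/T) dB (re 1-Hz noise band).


DT = 5*log10(d*w/T) = 5*log10(26 * 1885 / 45.0) = 5*log10(1089.11) = 15.19

15.19 dB


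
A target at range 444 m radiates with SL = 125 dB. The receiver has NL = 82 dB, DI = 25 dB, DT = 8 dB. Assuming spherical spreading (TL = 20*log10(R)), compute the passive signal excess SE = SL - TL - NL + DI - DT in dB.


Step 1: TL = 20*log10(444) = 52.95 dB
Step 2: SE = 125 - 52.95 - 82 + 25 - 8 = 7.05

7.05 dB


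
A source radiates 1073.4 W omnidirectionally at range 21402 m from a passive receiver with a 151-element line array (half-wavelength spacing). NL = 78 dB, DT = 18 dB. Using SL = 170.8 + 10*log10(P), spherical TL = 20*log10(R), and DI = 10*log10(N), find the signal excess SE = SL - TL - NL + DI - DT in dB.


40.29 dB


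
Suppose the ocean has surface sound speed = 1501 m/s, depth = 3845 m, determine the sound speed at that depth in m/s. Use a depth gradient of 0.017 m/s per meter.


c = 1501 + 0.017 * 3845 = 1566.365

1566.365 m/s


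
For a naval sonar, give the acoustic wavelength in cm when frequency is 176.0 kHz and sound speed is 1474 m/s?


0.84 cm


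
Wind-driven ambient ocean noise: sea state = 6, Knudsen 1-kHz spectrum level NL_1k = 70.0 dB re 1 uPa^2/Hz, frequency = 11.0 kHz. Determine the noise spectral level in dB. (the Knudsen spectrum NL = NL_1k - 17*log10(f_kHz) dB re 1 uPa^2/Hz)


NL = NL_1k - 17*log10(f_kHz) = 70.0 - 17*log10(11.0) = 70.0 - (17.7) = 52.3

52.3 dB


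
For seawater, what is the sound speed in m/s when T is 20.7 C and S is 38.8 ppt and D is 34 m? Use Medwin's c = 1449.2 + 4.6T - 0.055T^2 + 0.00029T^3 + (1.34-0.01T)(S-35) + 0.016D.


c = 1449.2 + 4.6*20.7 - 0.055*20.7^2 + 0.00029*20.7^3 + (1.34 - 0.01*20.7)*(38.8 - 35) + 0.016*34 = 1528.27

1528.27 m/s


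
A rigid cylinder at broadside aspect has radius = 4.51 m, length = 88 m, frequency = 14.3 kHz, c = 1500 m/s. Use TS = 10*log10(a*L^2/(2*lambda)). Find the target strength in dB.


52.21 dB


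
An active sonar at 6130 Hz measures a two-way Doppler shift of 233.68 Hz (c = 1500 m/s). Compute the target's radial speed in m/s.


From fd = 2*f*v/c, v = c*fd/(2*f) = 1500 * 233.68 / (2*6130) = 28.59

28.59 m/s


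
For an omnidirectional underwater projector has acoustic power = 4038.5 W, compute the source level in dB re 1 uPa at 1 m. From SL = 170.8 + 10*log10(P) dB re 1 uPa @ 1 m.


SL = 170.8 + 10*log10(4038.5) = 170.8 + 36.06 = 206.86

206.86 dB


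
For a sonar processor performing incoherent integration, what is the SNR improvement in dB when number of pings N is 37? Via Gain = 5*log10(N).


Gain = 5*log10(37) = 7.84

7.84 dB


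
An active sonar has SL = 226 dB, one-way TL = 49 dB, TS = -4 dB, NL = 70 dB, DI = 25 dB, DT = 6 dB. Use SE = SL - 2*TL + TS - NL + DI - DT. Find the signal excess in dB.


73 dB


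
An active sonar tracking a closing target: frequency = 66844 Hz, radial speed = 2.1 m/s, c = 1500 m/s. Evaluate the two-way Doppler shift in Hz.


fd = 2*f*v/c = 2 * 66844 * 2.1 / 1500 = 187.16

187.16 Hz


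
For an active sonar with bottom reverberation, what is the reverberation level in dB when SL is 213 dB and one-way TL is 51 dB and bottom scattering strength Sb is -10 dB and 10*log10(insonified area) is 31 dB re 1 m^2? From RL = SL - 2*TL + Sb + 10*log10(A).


RL = SL - 2*TL + Sb + 10*log10(A) = 213 - 2*51 + (-10) + 31 = 132

132 dB


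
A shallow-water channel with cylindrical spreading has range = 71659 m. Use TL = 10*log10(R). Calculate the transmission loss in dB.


TL = 10*log10(71659) = 48.55

48.55 dB


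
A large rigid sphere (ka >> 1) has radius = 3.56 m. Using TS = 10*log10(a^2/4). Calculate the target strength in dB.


TS = 10*log10(3.56^2 / 4) = 10*log10(3.1684) = 5.01

5.01 dB


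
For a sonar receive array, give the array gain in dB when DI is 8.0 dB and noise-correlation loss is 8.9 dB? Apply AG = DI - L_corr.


AG = DI - L_corr = 8.0 - 8.9 = -0.9

-0.9 dB


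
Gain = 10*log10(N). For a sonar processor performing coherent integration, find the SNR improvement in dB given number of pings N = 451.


Gain = 10*log10(451) = 26.54

26.54 dB


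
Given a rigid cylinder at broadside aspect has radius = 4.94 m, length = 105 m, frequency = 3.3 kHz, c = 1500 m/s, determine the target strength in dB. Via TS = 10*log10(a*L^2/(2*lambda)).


47.77 dB


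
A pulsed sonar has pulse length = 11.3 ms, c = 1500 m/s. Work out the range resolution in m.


dR = c*tau/2 = 1500 * 11.3e-3 / 2 = 8.475

8.475 m


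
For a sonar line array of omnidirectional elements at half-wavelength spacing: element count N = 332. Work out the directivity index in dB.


25.21 dB


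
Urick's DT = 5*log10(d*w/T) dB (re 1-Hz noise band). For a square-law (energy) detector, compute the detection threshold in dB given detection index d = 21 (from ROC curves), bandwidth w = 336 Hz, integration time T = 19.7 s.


12.77 dB


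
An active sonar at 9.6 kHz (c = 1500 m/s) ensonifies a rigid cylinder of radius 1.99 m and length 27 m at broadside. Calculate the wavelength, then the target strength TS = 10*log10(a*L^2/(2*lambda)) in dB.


Step 1: lambda = c/f = 1500/9600 = 0.15625 m
Step 2: TS = 10*log10(a*L^2/(2*lambda)) = 10*log10(1.99*27^2/(2*0.15625)) = 36.67

36.67 dB


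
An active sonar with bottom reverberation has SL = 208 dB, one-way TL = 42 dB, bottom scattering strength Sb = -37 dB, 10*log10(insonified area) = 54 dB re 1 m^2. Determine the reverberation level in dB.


141 dB


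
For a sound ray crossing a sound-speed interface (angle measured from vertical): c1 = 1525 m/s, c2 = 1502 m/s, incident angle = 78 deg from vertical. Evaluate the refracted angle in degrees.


74.45 deg


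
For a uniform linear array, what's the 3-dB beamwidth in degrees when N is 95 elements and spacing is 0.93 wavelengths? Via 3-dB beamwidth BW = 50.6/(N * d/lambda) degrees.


BW = 50.6 / (95 * 0.93) = 50.6 / 88.35 = 0.57

0.57 deg


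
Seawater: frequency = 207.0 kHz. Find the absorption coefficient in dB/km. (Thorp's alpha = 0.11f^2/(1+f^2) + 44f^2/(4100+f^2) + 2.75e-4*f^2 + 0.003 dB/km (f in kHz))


52.054 dB/km


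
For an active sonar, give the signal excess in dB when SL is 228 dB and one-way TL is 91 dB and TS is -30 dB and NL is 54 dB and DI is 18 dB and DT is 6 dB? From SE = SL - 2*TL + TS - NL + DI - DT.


SE = SL - 2*TL + TS - NL + DI - DT = 228 - 2*91 + (-30) - 54 + 18 - 6 = -26

-26 dB


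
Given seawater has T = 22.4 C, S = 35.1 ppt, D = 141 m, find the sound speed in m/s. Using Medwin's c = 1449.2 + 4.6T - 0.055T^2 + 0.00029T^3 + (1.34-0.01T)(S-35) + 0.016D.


c = 1449.2 + 4.6*22.4 - 0.055*22.4^2 + 0.00029*22.4^3 + (1.34 - 0.01*22.4)*(35.1 - 35) + 0.016*141 = 1530.27

1530.27 m/s


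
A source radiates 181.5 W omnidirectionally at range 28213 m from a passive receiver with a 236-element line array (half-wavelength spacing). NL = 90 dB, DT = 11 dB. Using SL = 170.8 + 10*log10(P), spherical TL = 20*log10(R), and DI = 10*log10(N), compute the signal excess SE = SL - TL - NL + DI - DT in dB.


Step 1: SL = 170.8 + 10*log10(181.5) = 193.39 dB
Step 2: TL = 20*log10(28213) = 89.01 dB
Step 3: DI = 10*log10(236) = 23.73 dB
Step 4: SE = SL - TL - NL + DI - DT = 193.39 - 89.01 - 90 + 23.73 - 11 = 27.11

27.11 dB


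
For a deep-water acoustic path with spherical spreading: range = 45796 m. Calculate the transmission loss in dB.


TL = 20*log10(45796) = 93.22

93.22 dB


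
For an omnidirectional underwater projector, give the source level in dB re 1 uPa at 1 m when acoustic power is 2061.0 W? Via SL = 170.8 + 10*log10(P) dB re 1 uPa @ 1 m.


SL = 170.8 + 10*log10(2061.0) = 170.8 + 33.14 = 203.94

203.94 dB


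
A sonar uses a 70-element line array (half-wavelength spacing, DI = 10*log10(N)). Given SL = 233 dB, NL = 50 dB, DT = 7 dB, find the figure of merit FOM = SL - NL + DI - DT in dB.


Step 1: DI = 10*log10(70) = 18.45 dB
Step 2: FOM = SL - NL + DI - DT = 233 - 50 + 18.45 - 7 = 194.45

194.45 dB


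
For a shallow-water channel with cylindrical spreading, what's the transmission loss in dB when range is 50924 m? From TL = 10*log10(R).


47.07 dB


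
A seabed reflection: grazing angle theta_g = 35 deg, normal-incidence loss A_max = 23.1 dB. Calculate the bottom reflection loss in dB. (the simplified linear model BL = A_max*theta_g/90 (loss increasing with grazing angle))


BL = A_max * theta_g / 90 = 23.1 * 35 / 90 = 8.98

8.98 dB


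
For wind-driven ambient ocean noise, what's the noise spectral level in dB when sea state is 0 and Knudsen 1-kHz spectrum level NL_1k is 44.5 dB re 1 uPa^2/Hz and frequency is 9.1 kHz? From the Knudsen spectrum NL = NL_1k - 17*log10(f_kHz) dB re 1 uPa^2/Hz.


28.2 dB


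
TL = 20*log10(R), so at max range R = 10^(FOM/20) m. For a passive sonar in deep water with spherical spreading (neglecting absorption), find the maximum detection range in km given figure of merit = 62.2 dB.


At max range FOM = TL, so 20*log10(R) = 62.2
R = 10^(62.2/20) = 1288.25 m = 1.29 km

1.29 km


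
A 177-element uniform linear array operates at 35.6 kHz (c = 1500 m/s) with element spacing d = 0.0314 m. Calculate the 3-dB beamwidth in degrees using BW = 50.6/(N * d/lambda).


0.38 deg


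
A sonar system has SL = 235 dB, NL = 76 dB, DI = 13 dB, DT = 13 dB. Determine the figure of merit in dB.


FOM = SL - NL + DI - DT = 235 - 76 + 13 - 13 = 159

159 dB


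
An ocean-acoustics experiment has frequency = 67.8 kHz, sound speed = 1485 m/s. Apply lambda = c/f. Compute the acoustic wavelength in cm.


2.19 cm


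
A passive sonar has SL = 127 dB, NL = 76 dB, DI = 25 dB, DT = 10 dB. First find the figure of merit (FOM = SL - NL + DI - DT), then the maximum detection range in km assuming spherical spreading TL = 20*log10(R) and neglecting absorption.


Step 1: FOM = SL - NL + DI - DT = 127 - 76 + 25 - 10 = 66 dB
Step 2: at max range FOM = TL = 20*log10(R), so R = 10^(66/20) = 1995.26 m = 2.0 km

2.0 km


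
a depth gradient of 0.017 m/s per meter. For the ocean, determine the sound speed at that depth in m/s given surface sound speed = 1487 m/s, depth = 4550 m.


c = 1487 + 0.017 * 4550 = 1564.35

1564.35 m/s


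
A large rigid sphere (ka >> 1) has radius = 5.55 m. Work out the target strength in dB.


TS = 10*log10(5.55^2 / 4) = 10*log10(7.700625) = 8.87

8.87 dB


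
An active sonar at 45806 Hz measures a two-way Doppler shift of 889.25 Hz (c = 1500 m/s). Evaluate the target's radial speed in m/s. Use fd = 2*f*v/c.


From fd = 2*f*v/c, v = c*fd/(2*f) = 1500 * 889.25 / (2*45806) = 14.56

14.56 m/s


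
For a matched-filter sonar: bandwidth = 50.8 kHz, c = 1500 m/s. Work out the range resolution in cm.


dR = c/(2*BW) = 1500 / (2 * 50.8e3) = 0.0148 m = 1.48 cm

1.48 cm


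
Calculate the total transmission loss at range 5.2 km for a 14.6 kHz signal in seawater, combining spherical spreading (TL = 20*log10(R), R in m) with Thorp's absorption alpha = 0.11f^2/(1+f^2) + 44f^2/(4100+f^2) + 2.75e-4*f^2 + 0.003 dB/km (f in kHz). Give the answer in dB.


Step 1 (Thorp): alpha = 0.11*213.16/(1+213.16) + 44*213.16/(4100+213.16) + 2.75e-4*213.16 + 0.003 = 2.3456 dB/km
Step 2: TL_spread = 20*log10(5200) = 74.32 dB
Step 3: TL_abs = alpha*R = 2.3456 * 5.2 = 12.2 dB
Step 4: TL_total = 74.32 + 12.2 = 86.52

86.52 dB


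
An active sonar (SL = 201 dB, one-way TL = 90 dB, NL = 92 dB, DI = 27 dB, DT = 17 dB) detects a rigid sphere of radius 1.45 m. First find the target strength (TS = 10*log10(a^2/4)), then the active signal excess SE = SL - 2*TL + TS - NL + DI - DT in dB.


Step 1: TS = 10*log10(1.45^2/4) = -2.79 dB
Step 2: SE = SL - 2*TL + TS - NL + DI - DT = 201 - 2*90 + (-2.79) - 92 + 27 - 17 = -63.79

-63.79 dB


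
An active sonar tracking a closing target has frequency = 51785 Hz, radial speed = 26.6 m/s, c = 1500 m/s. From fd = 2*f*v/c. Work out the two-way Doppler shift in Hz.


1836.64 Hz


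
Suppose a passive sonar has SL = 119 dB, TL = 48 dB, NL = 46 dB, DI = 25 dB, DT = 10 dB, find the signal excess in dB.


SE = SL - TL - NL + DI - DT = 119 - 48 - 46 + 25 - 10 = 40

40 dB


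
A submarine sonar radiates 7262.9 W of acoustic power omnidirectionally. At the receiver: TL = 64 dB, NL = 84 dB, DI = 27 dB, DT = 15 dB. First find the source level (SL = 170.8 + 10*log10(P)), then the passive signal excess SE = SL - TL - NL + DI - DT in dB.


Step 1: SL = 170.8 + 10*log10(7262.9) = 209.41 dB
Step 2: SE = SL - TL - NL + DI - DT = 209.41 - 64 - 84 + 27 - 15 = 73.41

73.41 dB


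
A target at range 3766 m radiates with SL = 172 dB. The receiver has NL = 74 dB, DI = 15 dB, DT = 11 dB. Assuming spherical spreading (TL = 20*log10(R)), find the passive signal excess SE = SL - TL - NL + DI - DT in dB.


30.48 dB


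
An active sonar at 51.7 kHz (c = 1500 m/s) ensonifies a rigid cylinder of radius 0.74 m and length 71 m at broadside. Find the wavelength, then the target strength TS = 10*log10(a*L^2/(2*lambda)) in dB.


Step 1: lambda = c/f = 1500/51700 = 0.02901 m
Step 2: TS = 10*log10(a*L^2/(2*lambda)) = 10*log10(0.74*71^2/(2*0.02901)) = 48.08

48.08 dB


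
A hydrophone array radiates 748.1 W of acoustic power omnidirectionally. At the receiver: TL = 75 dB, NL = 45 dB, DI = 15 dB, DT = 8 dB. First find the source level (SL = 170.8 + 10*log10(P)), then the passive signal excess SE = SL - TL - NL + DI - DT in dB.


Step 1: SL = 170.8 + 10*log10(748.1) = 199.54 dB
Step 2: SE = SL - TL - NL + DI - DT = 199.54 - 75 - 45 + 15 - 8 = 86.54

86.54 dB


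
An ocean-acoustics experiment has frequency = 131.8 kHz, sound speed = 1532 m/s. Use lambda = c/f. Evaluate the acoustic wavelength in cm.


lambda = c/f = 1532 / 131800 = 0.0116 m = 1.16 cm

1.16 cm


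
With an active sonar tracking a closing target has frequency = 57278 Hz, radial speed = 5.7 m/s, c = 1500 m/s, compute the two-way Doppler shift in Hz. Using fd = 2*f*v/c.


435.31 Hz


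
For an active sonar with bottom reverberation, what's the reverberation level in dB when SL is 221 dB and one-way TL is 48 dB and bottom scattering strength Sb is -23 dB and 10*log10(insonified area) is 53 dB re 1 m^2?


RL = SL - 2*TL + Sb + 10*log10(A) = 221 - 2*48 + (-23) + 53 = 155

155 dB


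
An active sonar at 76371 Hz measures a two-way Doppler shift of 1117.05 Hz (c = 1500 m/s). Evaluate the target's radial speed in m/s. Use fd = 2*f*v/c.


From fd = 2*f*v/c, v = c*fd/(2*f) = 1500 * 1117.05 / (2*76371) = 10.97

10.97 m/s


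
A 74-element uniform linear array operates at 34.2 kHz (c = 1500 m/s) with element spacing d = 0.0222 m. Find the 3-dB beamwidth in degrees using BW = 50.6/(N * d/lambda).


Step 1: lambda = 1500/34200 = 0.04386 m
Step 2: d/lambda = 0.0222/0.04386 = 0.5062
Step 3: BW = 50.6/(N * d/lambda) = 50.6/(74 * 0.5062) = 1.35

1.35 deg


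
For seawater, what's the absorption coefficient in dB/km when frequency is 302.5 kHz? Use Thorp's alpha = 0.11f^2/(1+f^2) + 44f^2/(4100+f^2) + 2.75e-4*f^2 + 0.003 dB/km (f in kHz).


f^2 = 91506.25
alpha = 0.11*91506.25/(1+91506.25) + 44*91506.25/(4100+91506.25) + 2.75e-4*91506.25 + 0.003 = 67.39

67.39 dB/km


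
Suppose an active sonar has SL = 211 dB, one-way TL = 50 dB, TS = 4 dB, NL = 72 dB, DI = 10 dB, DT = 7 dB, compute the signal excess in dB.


SE = SL - 2*TL + TS - NL + DI - DT = 211 - 2*50 + (4) - 72 + 10 - 7 = 46

46 dB


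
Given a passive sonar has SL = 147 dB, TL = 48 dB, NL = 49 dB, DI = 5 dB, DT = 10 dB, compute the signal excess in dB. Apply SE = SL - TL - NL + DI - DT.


45 dB


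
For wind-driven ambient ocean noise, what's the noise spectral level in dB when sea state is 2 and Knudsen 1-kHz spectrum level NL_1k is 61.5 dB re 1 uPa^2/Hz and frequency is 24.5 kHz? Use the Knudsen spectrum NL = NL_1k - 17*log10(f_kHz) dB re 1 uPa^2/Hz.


NL = NL_1k - 17*log10(f_kHz) = 61.5 - 17*log10(24.5) = 61.5 - (23.62) = 37.88

37.88 dB


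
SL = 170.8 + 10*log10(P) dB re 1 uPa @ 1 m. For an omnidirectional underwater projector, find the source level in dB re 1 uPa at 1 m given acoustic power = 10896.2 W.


SL = 170.8 + 10*log10(10896.2) = 170.8 + 40.37 = 211.17

211.17 dB


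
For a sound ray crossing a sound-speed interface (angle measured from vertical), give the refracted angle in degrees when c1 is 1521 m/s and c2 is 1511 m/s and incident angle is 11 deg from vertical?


sin(theta2) = (c2/c1)*sin(theta1) = (1511/1521)*sin(11 deg) = 0.18955
theta2 = arcsin(0.18955) = 10.93

10.93 deg


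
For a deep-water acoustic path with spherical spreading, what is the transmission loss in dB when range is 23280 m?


TL = 20*log10(23280) = 87.34

87.34 dB


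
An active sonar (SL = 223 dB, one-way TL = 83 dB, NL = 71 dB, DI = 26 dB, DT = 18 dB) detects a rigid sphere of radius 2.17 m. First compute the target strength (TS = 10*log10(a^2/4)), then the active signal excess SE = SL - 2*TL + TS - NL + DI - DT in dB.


Step 1: TS = 10*log10(2.17^2/4) = 0.71 dB
Step 2: SE = SL - 2*TL + TS - NL + DI - DT = 223 - 2*83 + (0.71) - 71 + 26 - 18 = -5.29

-5.29 dB


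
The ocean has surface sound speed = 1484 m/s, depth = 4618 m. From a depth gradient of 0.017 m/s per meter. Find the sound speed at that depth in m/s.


c = 1484 + 0.017 * 4618 = 1562.506

1562.506 m/s


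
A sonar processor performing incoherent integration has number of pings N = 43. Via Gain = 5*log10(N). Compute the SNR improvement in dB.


Gain = 5*log10(43) = 8.17

8.17 dB


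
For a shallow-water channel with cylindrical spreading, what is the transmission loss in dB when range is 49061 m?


TL = 10*log10(49061) = 46.91

46.91 dB


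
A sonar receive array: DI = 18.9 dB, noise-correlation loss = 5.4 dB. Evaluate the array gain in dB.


13.5 dB


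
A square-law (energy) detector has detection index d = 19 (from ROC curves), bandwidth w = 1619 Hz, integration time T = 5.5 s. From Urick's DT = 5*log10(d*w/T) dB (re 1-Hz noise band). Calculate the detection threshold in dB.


18.74 dB


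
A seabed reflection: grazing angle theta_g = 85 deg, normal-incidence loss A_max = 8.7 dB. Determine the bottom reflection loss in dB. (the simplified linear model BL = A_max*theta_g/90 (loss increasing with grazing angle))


BL = A_max * theta_g / 90 = 8.7 * 85 / 90 = 8.22

8.22 dB


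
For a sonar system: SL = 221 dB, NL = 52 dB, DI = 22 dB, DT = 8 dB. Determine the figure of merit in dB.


FOM = SL - NL + DI - DT = 221 - 52 + 22 - 8 = 183

183 dB
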